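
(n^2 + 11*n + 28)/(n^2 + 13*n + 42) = (n + 4)/(n + 6)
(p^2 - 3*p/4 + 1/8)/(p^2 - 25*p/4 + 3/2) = (p - 1/2)/(p - 6)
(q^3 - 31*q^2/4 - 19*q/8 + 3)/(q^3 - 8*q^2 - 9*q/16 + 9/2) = 2*(2*q - 1)/(4*q - 3)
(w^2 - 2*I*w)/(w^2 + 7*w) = (w - 2*I)/(w + 7)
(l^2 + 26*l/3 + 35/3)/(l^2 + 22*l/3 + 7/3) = (3*l + 5)/(3*l + 1)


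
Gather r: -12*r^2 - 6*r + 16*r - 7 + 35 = -12*r^2 + 10*r + 28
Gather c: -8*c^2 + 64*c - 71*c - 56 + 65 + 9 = -8*c^2 - 7*c + 18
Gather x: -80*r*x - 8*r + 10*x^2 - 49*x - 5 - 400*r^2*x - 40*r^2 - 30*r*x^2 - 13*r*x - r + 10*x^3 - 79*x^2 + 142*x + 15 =-40*r^2 - 9*r + 10*x^3 + x^2*(-30*r - 69) + x*(-400*r^2 - 93*r + 93) + 10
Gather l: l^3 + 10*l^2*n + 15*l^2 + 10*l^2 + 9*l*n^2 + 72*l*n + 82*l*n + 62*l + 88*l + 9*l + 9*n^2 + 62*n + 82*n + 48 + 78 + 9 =l^3 + l^2*(10*n + 25) + l*(9*n^2 + 154*n + 159) + 9*n^2 + 144*n + 135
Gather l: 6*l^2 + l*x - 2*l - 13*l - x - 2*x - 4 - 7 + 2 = 6*l^2 + l*(x - 15) - 3*x - 9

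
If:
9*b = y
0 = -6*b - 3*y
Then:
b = 0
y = 0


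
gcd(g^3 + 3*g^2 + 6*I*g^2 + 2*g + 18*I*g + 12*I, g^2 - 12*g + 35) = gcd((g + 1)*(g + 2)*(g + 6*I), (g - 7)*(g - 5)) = 1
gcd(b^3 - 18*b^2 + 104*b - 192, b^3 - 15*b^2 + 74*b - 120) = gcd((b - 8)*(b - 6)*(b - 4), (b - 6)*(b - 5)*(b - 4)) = b^2 - 10*b + 24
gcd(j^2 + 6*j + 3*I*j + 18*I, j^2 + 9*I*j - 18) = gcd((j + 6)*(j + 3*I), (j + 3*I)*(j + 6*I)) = j + 3*I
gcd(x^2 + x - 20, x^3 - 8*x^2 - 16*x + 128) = x - 4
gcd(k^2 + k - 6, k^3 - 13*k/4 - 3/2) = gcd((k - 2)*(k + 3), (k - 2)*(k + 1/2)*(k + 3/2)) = k - 2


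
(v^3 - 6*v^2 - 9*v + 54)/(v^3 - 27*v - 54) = (v - 3)/(v + 3)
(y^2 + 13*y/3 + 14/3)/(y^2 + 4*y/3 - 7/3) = (y + 2)/(y - 1)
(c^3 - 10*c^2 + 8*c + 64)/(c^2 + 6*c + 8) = (c^2 - 12*c + 32)/(c + 4)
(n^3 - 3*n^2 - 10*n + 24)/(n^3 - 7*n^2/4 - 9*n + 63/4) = 4*(n^2 - 6*n + 8)/(4*n^2 - 19*n + 21)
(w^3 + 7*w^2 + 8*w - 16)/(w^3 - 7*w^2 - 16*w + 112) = (w^2 + 3*w - 4)/(w^2 - 11*w + 28)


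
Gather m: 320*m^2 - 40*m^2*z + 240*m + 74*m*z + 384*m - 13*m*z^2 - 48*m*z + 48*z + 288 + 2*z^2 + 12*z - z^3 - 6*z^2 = m^2*(320 - 40*z) + m*(-13*z^2 + 26*z + 624) - z^3 - 4*z^2 + 60*z + 288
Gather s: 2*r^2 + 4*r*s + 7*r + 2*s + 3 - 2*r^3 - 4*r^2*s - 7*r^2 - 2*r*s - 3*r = -2*r^3 - 5*r^2 + 4*r + s*(-4*r^2 + 2*r + 2) + 3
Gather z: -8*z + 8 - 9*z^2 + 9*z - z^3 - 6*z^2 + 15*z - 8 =-z^3 - 15*z^2 + 16*z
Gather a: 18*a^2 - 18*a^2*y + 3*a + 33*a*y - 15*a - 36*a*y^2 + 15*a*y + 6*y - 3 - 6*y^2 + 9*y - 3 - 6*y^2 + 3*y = a^2*(18 - 18*y) + a*(-36*y^2 + 48*y - 12) - 12*y^2 + 18*y - 6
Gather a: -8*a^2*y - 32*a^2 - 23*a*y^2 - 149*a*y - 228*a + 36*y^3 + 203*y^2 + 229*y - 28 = a^2*(-8*y - 32) + a*(-23*y^2 - 149*y - 228) + 36*y^3 + 203*y^2 + 229*y - 28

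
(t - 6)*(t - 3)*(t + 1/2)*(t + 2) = t^4 - 13*t^3/2 - 7*t^2/2 + 36*t + 18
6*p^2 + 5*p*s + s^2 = (2*p + s)*(3*p + s)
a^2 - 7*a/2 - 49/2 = (a - 7)*(a + 7/2)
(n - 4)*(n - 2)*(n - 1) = n^3 - 7*n^2 + 14*n - 8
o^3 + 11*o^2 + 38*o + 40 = (o + 2)*(o + 4)*(o + 5)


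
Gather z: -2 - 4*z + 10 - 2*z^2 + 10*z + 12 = -2*z^2 + 6*z + 20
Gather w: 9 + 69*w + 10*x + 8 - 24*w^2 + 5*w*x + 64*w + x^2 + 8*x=-24*w^2 + w*(5*x + 133) + x^2 + 18*x + 17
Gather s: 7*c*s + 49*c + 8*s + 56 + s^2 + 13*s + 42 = 49*c + s^2 + s*(7*c + 21) + 98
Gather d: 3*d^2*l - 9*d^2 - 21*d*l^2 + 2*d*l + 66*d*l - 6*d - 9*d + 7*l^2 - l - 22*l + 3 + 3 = d^2*(3*l - 9) + d*(-21*l^2 + 68*l - 15) + 7*l^2 - 23*l + 6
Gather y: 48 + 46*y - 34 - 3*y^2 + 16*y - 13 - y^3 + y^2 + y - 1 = -y^3 - 2*y^2 + 63*y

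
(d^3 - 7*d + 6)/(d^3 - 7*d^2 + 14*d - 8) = (d + 3)/(d - 4)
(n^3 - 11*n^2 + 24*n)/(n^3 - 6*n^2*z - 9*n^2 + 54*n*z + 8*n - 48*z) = n*(3 - n)/(-n^2 + 6*n*z + n - 6*z)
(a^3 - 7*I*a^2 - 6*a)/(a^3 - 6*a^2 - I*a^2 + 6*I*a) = (a - 6*I)/(a - 6)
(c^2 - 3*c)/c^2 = (c - 3)/c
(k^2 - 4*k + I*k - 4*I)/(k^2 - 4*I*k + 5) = (k - 4)/(k - 5*I)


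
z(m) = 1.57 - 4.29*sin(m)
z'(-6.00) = -4.12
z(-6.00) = 0.37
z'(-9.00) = 3.91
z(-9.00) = 3.34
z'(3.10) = 4.29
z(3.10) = 1.39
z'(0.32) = -4.07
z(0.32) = 0.22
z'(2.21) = 2.56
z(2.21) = -1.87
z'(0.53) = -3.70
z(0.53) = -0.60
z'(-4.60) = 0.48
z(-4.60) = -2.69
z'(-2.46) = 3.33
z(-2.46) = 4.27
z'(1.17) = -1.67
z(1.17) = -2.38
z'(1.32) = -1.06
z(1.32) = -2.59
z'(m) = -4.29*cos(m)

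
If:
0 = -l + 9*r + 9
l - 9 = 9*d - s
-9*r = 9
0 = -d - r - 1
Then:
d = 0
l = 0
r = -1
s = 9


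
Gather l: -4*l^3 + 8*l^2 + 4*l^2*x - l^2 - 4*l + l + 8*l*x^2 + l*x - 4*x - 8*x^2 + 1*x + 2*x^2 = -4*l^3 + l^2*(4*x + 7) + l*(8*x^2 + x - 3) - 6*x^2 - 3*x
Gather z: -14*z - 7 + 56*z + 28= 42*z + 21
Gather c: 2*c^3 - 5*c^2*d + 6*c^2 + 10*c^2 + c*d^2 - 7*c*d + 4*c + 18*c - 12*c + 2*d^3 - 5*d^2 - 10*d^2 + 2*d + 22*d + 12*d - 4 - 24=2*c^3 + c^2*(16 - 5*d) + c*(d^2 - 7*d + 10) + 2*d^3 - 15*d^2 + 36*d - 28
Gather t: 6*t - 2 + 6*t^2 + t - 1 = 6*t^2 + 7*t - 3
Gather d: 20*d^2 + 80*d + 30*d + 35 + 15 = 20*d^2 + 110*d + 50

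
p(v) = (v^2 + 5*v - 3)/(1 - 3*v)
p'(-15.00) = -0.34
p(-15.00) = 3.20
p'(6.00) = -0.35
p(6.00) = -3.71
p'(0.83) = -1.98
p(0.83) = -1.23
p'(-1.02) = -0.56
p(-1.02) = -1.74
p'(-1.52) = -0.45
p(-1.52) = -1.49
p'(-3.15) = -0.37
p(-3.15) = -0.84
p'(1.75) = -0.54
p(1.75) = -2.07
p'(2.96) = -0.39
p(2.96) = -2.61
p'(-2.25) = -0.39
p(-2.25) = -1.19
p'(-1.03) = -0.55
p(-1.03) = -1.73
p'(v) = (2*v + 5)/(1 - 3*v) + 3*(v^2 + 5*v - 3)/(1 - 3*v)^2 = (-3*v^2 + 2*v - 4)/(9*v^2 - 6*v + 1)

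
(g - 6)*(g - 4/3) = g^2 - 22*g/3 + 8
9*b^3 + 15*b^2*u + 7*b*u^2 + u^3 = (b + u)*(3*b + u)^2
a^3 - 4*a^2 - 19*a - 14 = (a - 7)*(a + 1)*(a + 2)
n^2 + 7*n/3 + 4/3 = (n + 1)*(n + 4/3)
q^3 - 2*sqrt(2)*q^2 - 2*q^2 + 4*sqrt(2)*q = q*(q - 2)*(q - 2*sqrt(2))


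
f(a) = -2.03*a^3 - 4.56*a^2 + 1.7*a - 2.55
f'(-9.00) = -409.51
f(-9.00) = 1092.66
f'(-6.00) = -162.82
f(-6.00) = 261.57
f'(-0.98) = 4.79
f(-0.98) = -6.68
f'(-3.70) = -47.93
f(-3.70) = 31.56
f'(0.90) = -11.44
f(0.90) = -6.19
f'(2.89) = -75.52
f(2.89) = -84.72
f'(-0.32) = 3.99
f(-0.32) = -3.49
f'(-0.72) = 5.11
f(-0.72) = -5.38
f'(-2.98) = -25.20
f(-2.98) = 5.61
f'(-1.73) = -0.75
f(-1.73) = -8.63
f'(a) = -6.09*a^2 - 9.12*a + 1.7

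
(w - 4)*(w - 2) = w^2 - 6*w + 8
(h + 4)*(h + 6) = h^2 + 10*h + 24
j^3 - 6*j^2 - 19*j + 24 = (j - 8)*(j - 1)*(j + 3)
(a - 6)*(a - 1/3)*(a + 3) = a^3 - 10*a^2/3 - 17*a + 6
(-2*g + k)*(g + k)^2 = -2*g^3 - 3*g^2*k + k^3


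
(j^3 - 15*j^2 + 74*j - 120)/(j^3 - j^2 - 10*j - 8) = (j^2 - 11*j + 30)/(j^2 + 3*j + 2)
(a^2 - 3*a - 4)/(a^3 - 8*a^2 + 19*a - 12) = (a + 1)/(a^2 - 4*a + 3)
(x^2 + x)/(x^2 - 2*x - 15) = x*(x + 1)/(x^2 - 2*x - 15)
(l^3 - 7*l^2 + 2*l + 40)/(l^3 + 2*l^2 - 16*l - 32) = (l - 5)/(l + 4)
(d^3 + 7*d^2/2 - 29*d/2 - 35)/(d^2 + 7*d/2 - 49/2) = (d^2 + 7*d + 10)/(d + 7)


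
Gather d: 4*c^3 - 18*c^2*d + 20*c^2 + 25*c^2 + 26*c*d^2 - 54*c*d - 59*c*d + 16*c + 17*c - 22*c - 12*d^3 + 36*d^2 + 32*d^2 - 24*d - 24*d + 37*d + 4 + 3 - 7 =4*c^3 + 45*c^2 + 11*c - 12*d^3 + d^2*(26*c + 68) + d*(-18*c^2 - 113*c - 11)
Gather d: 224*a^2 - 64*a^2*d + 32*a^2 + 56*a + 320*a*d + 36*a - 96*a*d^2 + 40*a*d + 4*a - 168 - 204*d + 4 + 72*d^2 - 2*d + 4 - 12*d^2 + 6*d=256*a^2 + 96*a + d^2*(60 - 96*a) + d*(-64*a^2 + 360*a - 200) - 160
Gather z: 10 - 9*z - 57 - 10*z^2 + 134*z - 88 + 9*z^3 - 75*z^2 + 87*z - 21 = 9*z^3 - 85*z^2 + 212*z - 156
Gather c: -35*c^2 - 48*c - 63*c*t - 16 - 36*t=-35*c^2 + c*(-63*t - 48) - 36*t - 16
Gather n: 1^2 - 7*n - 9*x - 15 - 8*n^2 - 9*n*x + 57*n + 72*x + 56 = -8*n^2 + n*(50 - 9*x) + 63*x + 42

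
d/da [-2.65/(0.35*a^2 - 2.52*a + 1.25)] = (1.855*a - 6.678)/(0.35*a^2 - 2.52*a + 1.25)^2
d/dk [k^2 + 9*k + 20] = 2*k + 9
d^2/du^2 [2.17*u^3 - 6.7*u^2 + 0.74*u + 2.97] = 13.02*u - 13.4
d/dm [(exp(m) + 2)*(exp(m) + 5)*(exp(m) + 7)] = (3*exp(2*m) + 28*exp(m) + 59)*exp(m)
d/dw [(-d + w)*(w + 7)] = -d + 2*w + 7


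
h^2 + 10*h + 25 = (h + 5)^2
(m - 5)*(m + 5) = m^2 - 25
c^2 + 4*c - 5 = (c - 1)*(c + 5)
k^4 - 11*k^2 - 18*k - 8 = (k - 4)*(k + 1)^2*(k + 2)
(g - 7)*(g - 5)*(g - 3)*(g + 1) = g^4 - 14*g^3 + 56*g^2 - 34*g - 105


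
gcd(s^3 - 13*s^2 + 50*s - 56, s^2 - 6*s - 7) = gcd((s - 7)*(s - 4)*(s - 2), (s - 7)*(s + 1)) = s - 7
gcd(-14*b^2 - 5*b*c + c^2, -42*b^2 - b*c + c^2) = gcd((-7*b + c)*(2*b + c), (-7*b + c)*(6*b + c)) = 7*b - c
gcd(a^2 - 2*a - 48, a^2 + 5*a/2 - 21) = a + 6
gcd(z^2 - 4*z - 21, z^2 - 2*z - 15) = z + 3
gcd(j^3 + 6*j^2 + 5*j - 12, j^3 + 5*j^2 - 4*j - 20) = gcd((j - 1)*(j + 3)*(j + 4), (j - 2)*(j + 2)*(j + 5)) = 1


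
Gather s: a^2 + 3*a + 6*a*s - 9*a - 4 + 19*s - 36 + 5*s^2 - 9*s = a^2 - 6*a + 5*s^2 + s*(6*a + 10) - 40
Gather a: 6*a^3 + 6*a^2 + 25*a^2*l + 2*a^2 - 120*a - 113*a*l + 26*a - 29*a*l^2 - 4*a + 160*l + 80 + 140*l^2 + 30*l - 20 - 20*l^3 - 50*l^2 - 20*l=6*a^3 + a^2*(25*l + 8) + a*(-29*l^2 - 113*l - 98) - 20*l^3 + 90*l^2 + 170*l + 60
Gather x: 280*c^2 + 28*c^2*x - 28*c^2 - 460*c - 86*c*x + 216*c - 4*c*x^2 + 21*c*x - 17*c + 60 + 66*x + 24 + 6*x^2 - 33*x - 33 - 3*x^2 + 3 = 252*c^2 - 261*c + x^2*(3 - 4*c) + x*(28*c^2 - 65*c + 33) + 54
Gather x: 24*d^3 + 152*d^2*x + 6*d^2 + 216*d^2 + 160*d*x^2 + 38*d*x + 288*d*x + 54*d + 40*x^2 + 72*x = 24*d^3 + 222*d^2 + 54*d + x^2*(160*d + 40) + x*(152*d^2 + 326*d + 72)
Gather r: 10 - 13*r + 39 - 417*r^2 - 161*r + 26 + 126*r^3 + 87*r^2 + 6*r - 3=126*r^3 - 330*r^2 - 168*r + 72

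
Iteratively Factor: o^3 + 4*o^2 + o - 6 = (o + 2)*(o^2 + 2*o - 3) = (o - 1)*(o + 2)*(o + 3)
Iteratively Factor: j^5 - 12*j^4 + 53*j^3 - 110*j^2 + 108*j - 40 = (j - 1)*(j^4 - 11*j^3 + 42*j^2 - 68*j + 40) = (j - 2)*(j - 1)*(j^3 - 9*j^2 + 24*j - 20) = (j - 5)*(j - 2)*(j - 1)*(j^2 - 4*j + 4) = (j - 5)*(j - 2)^2*(j - 1)*(j - 2)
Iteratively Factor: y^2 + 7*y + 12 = (y + 4)*(y + 3)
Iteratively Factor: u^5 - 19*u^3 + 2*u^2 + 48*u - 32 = (u - 1)*(u^4 + u^3 - 18*u^2 - 16*u + 32) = (u - 4)*(u - 1)*(u^3 + 5*u^2 + 2*u - 8) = (u - 4)*(u - 1)*(u + 4)*(u^2 + u - 2) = (u - 4)*(u - 1)^2*(u + 4)*(u + 2)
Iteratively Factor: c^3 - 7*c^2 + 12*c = (c - 4)*(c^2 - 3*c) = (c - 4)*(c - 3)*(c)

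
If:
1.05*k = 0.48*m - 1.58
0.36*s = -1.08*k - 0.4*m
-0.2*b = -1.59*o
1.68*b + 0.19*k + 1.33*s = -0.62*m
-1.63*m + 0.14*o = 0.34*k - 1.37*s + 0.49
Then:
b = -1.56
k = -0.96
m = 1.19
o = -0.20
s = 1.56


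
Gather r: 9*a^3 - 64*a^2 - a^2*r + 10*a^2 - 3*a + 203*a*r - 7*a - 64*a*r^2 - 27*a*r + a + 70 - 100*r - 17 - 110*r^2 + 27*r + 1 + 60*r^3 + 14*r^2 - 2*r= 9*a^3 - 54*a^2 - 9*a + 60*r^3 + r^2*(-64*a - 96) + r*(-a^2 + 176*a - 75) + 54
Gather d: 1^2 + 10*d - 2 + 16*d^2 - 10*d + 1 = 16*d^2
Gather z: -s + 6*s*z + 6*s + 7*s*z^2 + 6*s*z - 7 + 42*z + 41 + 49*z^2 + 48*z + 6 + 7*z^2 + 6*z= 5*s + z^2*(7*s + 56) + z*(12*s + 96) + 40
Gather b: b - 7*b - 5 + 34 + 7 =36 - 6*b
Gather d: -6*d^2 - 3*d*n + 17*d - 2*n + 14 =-6*d^2 + d*(17 - 3*n) - 2*n + 14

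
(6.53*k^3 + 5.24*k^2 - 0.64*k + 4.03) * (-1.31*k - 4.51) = -8.5543*k^4 - 36.3147*k^3 - 22.794*k^2 - 2.3929*k - 18.1753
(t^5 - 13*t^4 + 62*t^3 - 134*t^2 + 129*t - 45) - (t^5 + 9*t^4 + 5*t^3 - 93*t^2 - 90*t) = -22*t^4 + 57*t^3 - 41*t^2 + 219*t - 45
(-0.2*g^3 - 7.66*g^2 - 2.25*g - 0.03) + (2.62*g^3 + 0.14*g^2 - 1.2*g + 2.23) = 2.42*g^3 - 7.52*g^2 - 3.45*g + 2.2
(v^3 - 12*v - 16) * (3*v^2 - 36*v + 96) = 3*v^5 - 36*v^4 + 60*v^3 + 384*v^2 - 576*v - 1536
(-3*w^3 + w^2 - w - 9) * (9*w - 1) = -27*w^4 + 12*w^3 - 10*w^2 - 80*w + 9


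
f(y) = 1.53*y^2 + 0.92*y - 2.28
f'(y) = 3.06*y + 0.92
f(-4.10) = 19.67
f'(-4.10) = -11.63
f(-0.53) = -2.34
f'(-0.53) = -0.70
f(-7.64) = 80.00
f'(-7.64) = -22.46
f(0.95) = -0.03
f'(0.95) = 3.83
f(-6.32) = 53.02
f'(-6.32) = -18.42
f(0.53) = -1.36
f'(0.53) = 2.54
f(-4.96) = 30.80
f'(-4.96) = -14.26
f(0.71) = -0.86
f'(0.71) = 3.09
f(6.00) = 58.32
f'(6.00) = 19.28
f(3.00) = 14.25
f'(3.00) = 10.10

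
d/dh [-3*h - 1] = -3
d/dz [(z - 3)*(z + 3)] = 2*z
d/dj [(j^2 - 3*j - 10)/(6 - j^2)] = (-3*j^2 - 8*j - 18)/(j^4 - 12*j^2 + 36)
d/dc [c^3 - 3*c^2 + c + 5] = 3*c^2 - 6*c + 1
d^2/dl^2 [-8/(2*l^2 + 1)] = 32*(1 - 6*l^2)/(2*l^2 + 1)^3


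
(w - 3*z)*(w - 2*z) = w^2 - 5*w*z + 6*z^2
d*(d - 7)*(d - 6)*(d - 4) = d^4 - 17*d^3 + 94*d^2 - 168*d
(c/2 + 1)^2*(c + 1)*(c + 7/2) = c^4/4 + 17*c^3/8 + 51*c^2/8 + 8*c + 7/2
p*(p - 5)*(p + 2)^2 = p^4 - p^3 - 16*p^2 - 20*p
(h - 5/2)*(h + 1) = h^2 - 3*h/2 - 5/2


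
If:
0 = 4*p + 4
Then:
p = -1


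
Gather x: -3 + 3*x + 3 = 3*x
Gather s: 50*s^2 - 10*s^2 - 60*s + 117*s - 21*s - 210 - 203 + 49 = 40*s^2 + 36*s - 364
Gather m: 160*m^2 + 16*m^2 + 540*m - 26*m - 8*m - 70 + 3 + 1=176*m^2 + 506*m - 66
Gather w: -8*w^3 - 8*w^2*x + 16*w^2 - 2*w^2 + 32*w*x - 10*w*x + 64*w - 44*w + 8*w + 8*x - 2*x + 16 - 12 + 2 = -8*w^3 + w^2*(14 - 8*x) + w*(22*x + 28) + 6*x + 6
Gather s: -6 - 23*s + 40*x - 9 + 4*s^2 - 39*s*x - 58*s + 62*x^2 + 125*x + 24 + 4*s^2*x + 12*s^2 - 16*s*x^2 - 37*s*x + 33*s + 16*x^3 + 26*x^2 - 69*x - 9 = s^2*(4*x + 16) + s*(-16*x^2 - 76*x - 48) + 16*x^3 + 88*x^2 + 96*x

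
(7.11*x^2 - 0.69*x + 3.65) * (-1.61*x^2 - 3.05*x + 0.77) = -11.4471*x^4 - 20.5746*x^3 + 1.7027*x^2 - 11.6638*x + 2.8105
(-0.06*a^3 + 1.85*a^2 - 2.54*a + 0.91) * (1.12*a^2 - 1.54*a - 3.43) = -0.0672*a^5 + 2.1644*a^4 - 5.488*a^3 - 1.4147*a^2 + 7.3108*a - 3.1213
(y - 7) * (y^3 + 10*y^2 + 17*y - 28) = y^4 + 3*y^3 - 53*y^2 - 147*y + 196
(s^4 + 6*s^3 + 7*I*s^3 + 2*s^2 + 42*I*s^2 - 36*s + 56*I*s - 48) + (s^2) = s^4 + 6*s^3 + 7*I*s^3 + 3*s^2 + 42*I*s^2 - 36*s + 56*I*s - 48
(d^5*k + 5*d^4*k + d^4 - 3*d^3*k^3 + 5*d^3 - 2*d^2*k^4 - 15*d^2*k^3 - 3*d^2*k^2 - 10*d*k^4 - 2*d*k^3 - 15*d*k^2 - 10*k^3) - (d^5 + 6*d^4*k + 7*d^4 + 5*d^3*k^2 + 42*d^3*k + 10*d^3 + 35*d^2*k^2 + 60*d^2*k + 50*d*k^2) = d^5*k - d^5 - d^4*k - 6*d^4 - 3*d^3*k^3 - 5*d^3*k^2 - 42*d^3*k - 5*d^3 - 2*d^2*k^4 - 15*d^2*k^3 - 38*d^2*k^2 - 60*d^2*k - 10*d*k^4 - 2*d*k^3 - 65*d*k^2 - 10*k^3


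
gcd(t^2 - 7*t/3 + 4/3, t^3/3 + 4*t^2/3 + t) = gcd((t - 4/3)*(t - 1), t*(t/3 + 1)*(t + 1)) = 1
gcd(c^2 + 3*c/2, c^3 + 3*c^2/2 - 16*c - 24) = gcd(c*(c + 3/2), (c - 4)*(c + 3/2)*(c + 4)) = c + 3/2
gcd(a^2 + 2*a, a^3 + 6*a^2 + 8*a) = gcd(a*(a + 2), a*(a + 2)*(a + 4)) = a^2 + 2*a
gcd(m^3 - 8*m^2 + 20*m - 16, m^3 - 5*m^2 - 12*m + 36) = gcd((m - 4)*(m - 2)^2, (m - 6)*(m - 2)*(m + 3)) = m - 2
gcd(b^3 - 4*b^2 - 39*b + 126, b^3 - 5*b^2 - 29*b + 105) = b^2 - 10*b + 21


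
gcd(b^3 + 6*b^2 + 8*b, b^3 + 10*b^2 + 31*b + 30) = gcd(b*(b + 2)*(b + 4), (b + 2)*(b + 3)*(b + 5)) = b + 2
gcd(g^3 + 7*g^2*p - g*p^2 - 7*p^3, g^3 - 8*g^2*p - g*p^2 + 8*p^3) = -g^2 + p^2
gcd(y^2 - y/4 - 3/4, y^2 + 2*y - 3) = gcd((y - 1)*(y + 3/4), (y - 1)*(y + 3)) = y - 1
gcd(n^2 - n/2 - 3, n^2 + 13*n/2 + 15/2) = n + 3/2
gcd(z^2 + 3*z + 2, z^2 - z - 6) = z + 2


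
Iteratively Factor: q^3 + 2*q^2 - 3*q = (q - 1)*(q^2 + 3*q) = q*(q - 1)*(q + 3)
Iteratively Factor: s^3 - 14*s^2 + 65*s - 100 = (s - 4)*(s^2 - 10*s + 25) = (s - 5)*(s - 4)*(s - 5)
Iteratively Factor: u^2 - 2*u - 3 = (u - 3)*(u + 1)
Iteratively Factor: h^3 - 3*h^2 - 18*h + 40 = (h - 5)*(h^2 + 2*h - 8) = (h - 5)*(h - 2)*(h + 4)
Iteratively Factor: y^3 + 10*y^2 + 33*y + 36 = (y + 3)*(y^2 + 7*y + 12) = (y + 3)^2*(y + 4)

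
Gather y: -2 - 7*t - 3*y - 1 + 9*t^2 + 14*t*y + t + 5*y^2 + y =9*t^2 - 6*t + 5*y^2 + y*(14*t - 2) - 3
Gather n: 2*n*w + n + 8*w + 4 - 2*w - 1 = n*(2*w + 1) + 6*w + 3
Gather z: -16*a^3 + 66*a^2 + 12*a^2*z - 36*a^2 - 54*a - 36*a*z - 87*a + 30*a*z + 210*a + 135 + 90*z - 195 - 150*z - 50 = -16*a^3 + 30*a^2 + 69*a + z*(12*a^2 - 6*a - 60) - 110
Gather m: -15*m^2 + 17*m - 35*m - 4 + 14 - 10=-15*m^2 - 18*m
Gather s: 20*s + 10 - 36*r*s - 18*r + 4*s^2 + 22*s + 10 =-18*r + 4*s^2 + s*(42 - 36*r) + 20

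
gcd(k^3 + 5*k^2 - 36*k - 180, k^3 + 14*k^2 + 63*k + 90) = k^2 + 11*k + 30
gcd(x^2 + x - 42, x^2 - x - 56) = x + 7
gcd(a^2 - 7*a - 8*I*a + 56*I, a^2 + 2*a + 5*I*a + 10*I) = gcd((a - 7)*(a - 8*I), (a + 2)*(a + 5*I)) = 1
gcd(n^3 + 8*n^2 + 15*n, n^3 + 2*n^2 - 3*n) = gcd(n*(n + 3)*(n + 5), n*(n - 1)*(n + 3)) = n^2 + 3*n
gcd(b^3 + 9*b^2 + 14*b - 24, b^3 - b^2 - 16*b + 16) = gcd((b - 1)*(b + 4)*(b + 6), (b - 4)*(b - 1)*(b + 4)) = b^2 + 3*b - 4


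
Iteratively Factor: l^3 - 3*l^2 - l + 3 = (l - 1)*(l^2 - 2*l - 3) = (l - 3)*(l - 1)*(l + 1)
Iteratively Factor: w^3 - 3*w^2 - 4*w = (w - 4)*(w^2 + w) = w*(w - 4)*(w + 1)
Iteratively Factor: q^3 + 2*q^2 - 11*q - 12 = (q + 4)*(q^2 - 2*q - 3) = (q + 1)*(q + 4)*(q - 3)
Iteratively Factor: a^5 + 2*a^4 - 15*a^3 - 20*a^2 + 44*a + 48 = (a + 2)*(a^4 - 15*a^2 + 10*a + 24) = (a + 2)*(a + 4)*(a^3 - 4*a^2 + a + 6) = (a - 2)*(a + 2)*(a + 4)*(a^2 - 2*a - 3) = (a - 3)*(a - 2)*(a + 2)*(a + 4)*(a + 1)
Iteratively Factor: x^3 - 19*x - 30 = (x - 5)*(x^2 + 5*x + 6) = (x - 5)*(x + 2)*(x + 3)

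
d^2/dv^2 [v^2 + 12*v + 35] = 2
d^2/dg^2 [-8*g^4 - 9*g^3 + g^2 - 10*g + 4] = -96*g^2 - 54*g + 2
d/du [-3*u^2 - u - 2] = -6*u - 1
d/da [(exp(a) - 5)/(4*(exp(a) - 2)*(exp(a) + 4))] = (-exp(2*a) + 10*exp(a) + 2)*exp(a)/(4*(exp(4*a) + 4*exp(3*a) - 12*exp(2*a) - 32*exp(a) + 64))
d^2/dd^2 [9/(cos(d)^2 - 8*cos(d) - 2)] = 18*(2*sin(d)^4 - 37*sin(d)^2 + 7*cos(d) - 3*cos(3*d) - 31)/(sin(d)^2 + 8*cos(d) + 1)^3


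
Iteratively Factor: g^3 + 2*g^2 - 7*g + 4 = (g - 1)*(g^2 + 3*g - 4) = (g - 1)^2*(g + 4)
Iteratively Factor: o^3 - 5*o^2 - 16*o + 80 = (o + 4)*(o^2 - 9*o + 20) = (o - 5)*(o + 4)*(o - 4)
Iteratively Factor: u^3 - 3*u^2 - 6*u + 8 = (u - 4)*(u^2 + u - 2) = (u - 4)*(u + 2)*(u - 1)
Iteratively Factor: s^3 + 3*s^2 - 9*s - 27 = (s - 3)*(s^2 + 6*s + 9) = (s - 3)*(s + 3)*(s + 3)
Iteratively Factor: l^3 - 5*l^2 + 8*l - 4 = (l - 1)*(l^2 - 4*l + 4) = (l - 2)*(l - 1)*(l - 2)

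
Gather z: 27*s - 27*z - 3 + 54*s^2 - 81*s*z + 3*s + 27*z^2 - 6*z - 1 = 54*s^2 + 30*s + 27*z^2 + z*(-81*s - 33) - 4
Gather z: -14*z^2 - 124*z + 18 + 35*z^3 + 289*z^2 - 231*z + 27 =35*z^3 + 275*z^2 - 355*z + 45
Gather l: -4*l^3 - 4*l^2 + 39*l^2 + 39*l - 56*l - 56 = -4*l^3 + 35*l^2 - 17*l - 56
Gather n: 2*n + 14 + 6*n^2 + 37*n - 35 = 6*n^2 + 39*n - 21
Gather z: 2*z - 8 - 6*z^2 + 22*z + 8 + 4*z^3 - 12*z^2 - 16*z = 4*z^3 - 18*z^2 + 8*z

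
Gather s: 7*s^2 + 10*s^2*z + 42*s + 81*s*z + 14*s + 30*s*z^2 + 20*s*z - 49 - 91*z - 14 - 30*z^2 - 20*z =s^2*(10*z + 7) + s*(30*z^2 + 101*z + 56) - 30*z^2 - 111*z - 63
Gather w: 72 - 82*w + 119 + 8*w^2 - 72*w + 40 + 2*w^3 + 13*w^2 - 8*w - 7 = 2*w^3 + 21*w^2 - 162*w + 224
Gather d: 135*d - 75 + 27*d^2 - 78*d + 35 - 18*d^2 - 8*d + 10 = 9*d^2 + 49*d - 30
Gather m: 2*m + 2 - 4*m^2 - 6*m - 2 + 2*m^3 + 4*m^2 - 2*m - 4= 2*m^3 - 6*m - 4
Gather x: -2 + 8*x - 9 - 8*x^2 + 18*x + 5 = -8*x^2 + 26*x - 6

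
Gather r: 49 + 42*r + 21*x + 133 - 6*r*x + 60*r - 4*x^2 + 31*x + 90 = r*(102 - 6*x) - 4*x^2 + 52*x + 272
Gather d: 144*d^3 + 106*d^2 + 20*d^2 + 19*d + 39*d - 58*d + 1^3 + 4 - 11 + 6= 144*d^3 + 126*d^2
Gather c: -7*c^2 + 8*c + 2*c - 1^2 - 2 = -7*c^2 + 10*c - 3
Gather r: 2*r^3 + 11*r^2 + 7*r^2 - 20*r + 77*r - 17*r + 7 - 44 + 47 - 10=2*r^3 + 18*r^2 + 40*r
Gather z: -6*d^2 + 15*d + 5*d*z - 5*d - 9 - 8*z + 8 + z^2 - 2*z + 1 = -6*d^2 + 10*d + z^2 + z*(5*d - 10)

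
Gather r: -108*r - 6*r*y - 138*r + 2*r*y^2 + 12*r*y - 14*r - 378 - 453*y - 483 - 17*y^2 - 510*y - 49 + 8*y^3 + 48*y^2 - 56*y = r*(2*y^2 + 6*y - 260) + 8*y^3 + 31*y^2 - 1019*y - 910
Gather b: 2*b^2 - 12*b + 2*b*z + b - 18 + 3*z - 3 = 2*b^2 + b*(2*z - 11) + 3*z - 21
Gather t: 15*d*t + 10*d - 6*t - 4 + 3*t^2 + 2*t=10*d + 3*t^2 + t*(15*d - 4) - 4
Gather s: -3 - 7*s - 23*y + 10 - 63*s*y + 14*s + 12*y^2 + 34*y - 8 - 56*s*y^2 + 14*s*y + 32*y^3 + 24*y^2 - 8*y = s*(-56*y^2 - 49*y + 7) + 32*y^3 + 36*y^2 + 3*y - 1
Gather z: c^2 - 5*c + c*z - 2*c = c^2 + c*z - 7*c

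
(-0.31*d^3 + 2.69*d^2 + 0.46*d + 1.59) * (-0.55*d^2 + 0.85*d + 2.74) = 0.1705*d^5 - 1.743*d^4 + 1.1841*d^3 + 6.8871*d^2 + 2.6119*d + 4.3566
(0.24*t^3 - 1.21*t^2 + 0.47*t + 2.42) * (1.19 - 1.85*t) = -0.444*t^4 + 2.5241*t^3 - 2.3094*t^2 - 3.9177*t + 2.8798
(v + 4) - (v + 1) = 3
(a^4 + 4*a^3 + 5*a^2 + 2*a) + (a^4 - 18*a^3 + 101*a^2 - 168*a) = 2*a^4 - 14*a^3 + 106*a^2 - 166*a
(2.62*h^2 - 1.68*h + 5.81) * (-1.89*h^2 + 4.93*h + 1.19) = -4.9518*h^4 + 16.0918*h^3 - 16.1455*h^2 + 26.6441*h + 6.9139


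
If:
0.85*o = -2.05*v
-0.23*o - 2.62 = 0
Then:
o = -11.39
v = 4.72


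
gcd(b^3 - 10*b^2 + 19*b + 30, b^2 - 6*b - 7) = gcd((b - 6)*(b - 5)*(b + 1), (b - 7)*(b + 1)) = b + 1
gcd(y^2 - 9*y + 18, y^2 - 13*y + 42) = y - 6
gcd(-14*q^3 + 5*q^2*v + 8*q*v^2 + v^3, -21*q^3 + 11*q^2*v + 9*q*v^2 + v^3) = 7*q^2 - 6*q*v - v^2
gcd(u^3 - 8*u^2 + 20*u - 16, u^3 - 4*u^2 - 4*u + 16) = u^2 - 6*u + 8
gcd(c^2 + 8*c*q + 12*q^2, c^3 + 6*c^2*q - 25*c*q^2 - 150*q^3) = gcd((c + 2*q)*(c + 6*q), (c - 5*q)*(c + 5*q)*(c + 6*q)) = c + 6*q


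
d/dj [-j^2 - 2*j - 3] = -2*j - 2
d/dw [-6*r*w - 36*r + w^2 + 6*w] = -6*r + 2*w + 6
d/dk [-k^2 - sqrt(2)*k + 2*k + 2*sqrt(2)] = -2*k - sqrt(2) + 2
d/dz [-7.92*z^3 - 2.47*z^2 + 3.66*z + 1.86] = -23.76*z^2 - 4.94*z + 3.66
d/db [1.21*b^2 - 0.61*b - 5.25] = 2.42*b - 0.61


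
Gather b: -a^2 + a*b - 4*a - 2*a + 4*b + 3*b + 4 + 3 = -a^2 - 6*a + b*(a + 7) + 7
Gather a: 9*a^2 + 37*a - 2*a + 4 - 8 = 9*a^2 + 35*a - 4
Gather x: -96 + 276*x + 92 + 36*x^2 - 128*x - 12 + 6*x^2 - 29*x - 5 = 42*x^2 + 119*x - 21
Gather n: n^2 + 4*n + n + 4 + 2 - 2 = n^2 + 5*n + 4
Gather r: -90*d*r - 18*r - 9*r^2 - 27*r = -9*r^2 + r*(-90*d - 45)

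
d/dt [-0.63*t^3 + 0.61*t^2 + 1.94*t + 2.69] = -1.89*t^2 + 1.22*t + 1.94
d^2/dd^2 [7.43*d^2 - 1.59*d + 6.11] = 14.8600000000000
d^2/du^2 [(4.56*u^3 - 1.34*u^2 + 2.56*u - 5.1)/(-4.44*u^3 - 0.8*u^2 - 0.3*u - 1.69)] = (85.226688*u^6 - 266.357376*u^5 + 1551.801312*u^4 + 163.484944*u^3 + 266.112192*u^2 - 279.642336*u - 2.622212)/(87.528384*u^9 + 47.31264*u^8 + 26.26704*u^7 + 106.853552*u^6 + 37.79208*u^5 + 16.96728*u^4 + 40.503852*u^3 + 7.31094*u^2 + 2.57049*u + 4.826809)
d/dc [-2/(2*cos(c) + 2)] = -sin(c)/(cos(c) + 1)^2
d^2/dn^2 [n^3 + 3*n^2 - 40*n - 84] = 6*n + 6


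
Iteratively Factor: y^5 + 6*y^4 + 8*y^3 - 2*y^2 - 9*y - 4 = (y + 1)*(y^4 + 5*y^3 + 3*y^2 - 5*y - 4) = (y + 1)^2*(y^3 + 4*y^2 - y - 4) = (y - 1)*(y + 1)^2*(y^2 + 5*y + 4) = (y - 1)*(y + 1)^3*(y + 4)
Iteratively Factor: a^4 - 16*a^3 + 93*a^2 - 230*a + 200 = (a - 2)*(a^3 - 14*a^2 + 65*a - 100) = (a - 5)*(a - 2)*(a^2 - 9*a + 20) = (a - 5)^2*(a - 2)*(a - 4)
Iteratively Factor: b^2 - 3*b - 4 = (b + 1)*(b - 4)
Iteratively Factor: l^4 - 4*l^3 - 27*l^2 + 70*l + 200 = (l + 2)*(l^3 - 6*l^2 - 15*l + 100) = (l - 5)*(l + 2)*(l^2 - l - 20) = (l - 5)*(l + 2)*(l + 4)*(l - 5)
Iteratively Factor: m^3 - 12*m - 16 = (m + 2)*(m^2 - 2*m - 8) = (m + 2)^2*(m - 4)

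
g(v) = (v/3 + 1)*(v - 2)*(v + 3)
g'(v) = (v/3 + 1)*(v - 2) + (v/3 + 1)*(v + 3) + (v - 2)*(v + 3)/3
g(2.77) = 8.55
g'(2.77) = 14.06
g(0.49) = -6.13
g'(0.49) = 0.55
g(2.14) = 1.23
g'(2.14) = 9.29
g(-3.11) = -0.02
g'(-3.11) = 0.38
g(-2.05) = -1.22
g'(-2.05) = -2.26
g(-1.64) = -2.24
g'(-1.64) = -2.68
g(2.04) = 0.34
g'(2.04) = 8.60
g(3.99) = 32.41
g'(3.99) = 25.56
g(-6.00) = -24.00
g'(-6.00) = 19.00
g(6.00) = 108.00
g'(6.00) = 51.00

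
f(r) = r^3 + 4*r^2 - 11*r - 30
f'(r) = 3*r^2 + 8*r - 11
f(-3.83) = 14.62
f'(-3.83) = 2.37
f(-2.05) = 0.74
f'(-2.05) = -14.79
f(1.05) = -35.98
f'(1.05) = 0.71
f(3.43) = 19.68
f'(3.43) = 51.73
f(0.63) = -35.09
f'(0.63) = -4.77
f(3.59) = 28.33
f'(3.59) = 56.38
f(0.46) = -34.12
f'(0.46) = -6.69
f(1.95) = -28.83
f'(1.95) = 16.01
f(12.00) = 2142.00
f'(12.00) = 517.00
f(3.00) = 0.00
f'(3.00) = 40.00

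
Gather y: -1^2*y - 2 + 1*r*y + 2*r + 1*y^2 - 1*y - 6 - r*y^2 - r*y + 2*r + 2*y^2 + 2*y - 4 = 4*r + y^2*(3 - r) - 12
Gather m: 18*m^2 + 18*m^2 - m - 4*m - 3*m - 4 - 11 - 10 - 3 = 36*m^2 - 8*m - 28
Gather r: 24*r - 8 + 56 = 24*r + 48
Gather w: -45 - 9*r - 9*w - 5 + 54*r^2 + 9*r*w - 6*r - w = 54*r^2 - 15*r + w*(9*r - 10) - 50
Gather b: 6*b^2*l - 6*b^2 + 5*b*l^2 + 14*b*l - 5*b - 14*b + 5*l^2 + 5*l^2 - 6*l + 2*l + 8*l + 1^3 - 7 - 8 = b^2*(6*l - 6) + b*(5*l^2 + 14*l - 19) + 10*l^2 + 4*l - 14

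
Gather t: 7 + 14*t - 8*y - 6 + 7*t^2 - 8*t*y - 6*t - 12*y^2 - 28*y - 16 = 7*t^2 + t*(8 - 8*y) - 12*y^2 - 36*y - 15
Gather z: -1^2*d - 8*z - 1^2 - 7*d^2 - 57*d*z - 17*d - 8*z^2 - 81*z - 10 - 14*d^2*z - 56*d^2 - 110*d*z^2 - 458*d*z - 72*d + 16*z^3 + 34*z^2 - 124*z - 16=-63*d^2 - 90*d + 16*z^3 + z^2*(26 - 110*d) + z*(-14*d^2 - 515*d - 213) - 27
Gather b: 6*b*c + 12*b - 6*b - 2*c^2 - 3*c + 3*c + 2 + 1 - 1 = b*(6*c + 6) - 2*c^2 + 2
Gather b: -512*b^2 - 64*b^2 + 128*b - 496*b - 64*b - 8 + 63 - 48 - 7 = -576*b^2 - 432*b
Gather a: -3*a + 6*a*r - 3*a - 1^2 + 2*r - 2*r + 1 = a*(6*r - 6)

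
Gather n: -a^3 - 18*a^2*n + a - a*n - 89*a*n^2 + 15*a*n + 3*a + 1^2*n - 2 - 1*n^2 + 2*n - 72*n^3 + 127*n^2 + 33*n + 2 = -a^3 + 4*a - 72*n^3 + n^2*(126 - 89*a) + n*(-18*a^2 + 14*a + 36)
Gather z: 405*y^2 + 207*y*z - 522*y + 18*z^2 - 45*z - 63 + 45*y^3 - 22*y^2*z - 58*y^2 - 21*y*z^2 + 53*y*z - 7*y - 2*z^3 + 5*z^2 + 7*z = 45*y^3 + 347*y^2 - 529*y - 2*z^3 + z^2*(23 - 21*y) + z*(-22*y^2 + 260*y - 38) - 63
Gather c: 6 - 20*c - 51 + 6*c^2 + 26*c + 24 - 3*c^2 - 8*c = 3*c^2 - 2*c - 21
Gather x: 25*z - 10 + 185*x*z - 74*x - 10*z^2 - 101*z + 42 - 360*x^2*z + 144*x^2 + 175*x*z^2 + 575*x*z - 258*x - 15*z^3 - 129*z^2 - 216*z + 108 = x^2*(144 - 360*z) + x*(175*z^2 + 760*z - 332) - 15*z^3 - 139*z^2 - 292*z + 140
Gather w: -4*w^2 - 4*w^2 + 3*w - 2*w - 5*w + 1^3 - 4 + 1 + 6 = -8*w^2 - 4*w + 4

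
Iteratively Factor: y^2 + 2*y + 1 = (y + 1)*(y + 1)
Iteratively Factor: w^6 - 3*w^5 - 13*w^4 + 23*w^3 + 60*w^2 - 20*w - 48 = (w + 2)*(w^5 - 5*w^4 - 3*w^3 + 29*w^2 + 2*w - 24) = (w + 2)^2*(w^4 - 7*w^3 + 11*w^2 + 7*w - 12) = (w - 4)*(w + 2)^2*(w^3 - 3*w^2 - w + 3) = (w - 4)*(w - 1)*(w + 2)^2*(w^2 - 2*w - 3) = (w - 4)*(w - 3)*(w - 1)*(w + 2)^2*(w + 1)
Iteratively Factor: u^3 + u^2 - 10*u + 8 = (u - 1)*(u^2 + 2*u - 8) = (u - 2)*(u - 1)*(u + 4)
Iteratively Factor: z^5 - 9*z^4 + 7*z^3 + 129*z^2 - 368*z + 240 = (z + 4)*(z^4 - 13*z^3 + 59*z^2 - 107*z + 60) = (z - 5)*(z + 4)*(z^3 - 8*z^2 + 19*z - 12) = (z - 5)*(z - 1)*(z + 4)*(z^2 - 7*z + 12) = (z - 5)*(z - 4)*(z - 1)*(z + 4)*(z - 3)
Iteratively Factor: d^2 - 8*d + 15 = (d - 3)*(d - 5)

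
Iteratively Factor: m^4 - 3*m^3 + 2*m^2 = (m)*(m^3 - 3*m^2 + 2*m) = m^2*(m^2 - 3*m + 2) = m^2*(m - 2)*(m - 1)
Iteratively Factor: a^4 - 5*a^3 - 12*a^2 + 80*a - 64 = (a + 4)*(a^3 - 9*a^2 + 24*a - 16) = (a - 1)*(a + 4)*(a^2 - 8*a + 16) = (a - 4)*(a - 1)*(a + 4)*(a - 4)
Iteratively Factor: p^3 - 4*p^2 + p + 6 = (p + 1)*(p^2 - 5*p + 6) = (p - 2)*(p + 1)*(p - 3)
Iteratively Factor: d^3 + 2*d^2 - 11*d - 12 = (d - 3)*(d^2 + 5*d + 4) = (d - 3)*(d + 1)*(d + 4)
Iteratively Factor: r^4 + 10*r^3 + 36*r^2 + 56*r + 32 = (r + 2)*(r^3 + 8*r^2 + 20*r + 16) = (r + 2)^2*(r^2 + 6*r + 8) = (r + 2)^2*(r + 4)*(r + 2)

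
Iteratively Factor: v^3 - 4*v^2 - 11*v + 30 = (v + 3)*(v^2 - 7*v + 10) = (v - 5)*(v + 3)*(v - 2)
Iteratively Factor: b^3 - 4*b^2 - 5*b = (b)*(b^2 - 4*b - 5) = b*(b - 5)*(b + 1)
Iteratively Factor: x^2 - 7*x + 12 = (x - 3)*(x - 4)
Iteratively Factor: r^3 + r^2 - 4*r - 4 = (r - 2)*(r^2 + 3*r + 2) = (r - 2)*(r + 1)*(r + 2)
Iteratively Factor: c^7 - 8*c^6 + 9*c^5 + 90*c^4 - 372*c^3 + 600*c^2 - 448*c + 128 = (c - 4)*(c^6 - 4*c^5 - 7*c^4 + 62*c^3 - 124*c^2 + 104*c - 32) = (c - 4)*(c - 1)*(c^5 - 3*c^4 - 10*c^3 + 52*c^2 - 72*c + 32) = (c - 4)*(c - 2)*(c - 1)*(c^4 - c^3 - 12*c^2 + 28*c - 16) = (c - 4)*(c - 2)*(c - 1)^2*(c^3 - 12*c + 16) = (c - 4)*(c - 2)*(c - 1)^2*(c + 4)*(c^2 - 4*c + 4) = (c - 4)*(c - 2)^2*(c - 1)^2*(c + 4)*(c - 2)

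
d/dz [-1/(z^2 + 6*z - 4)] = 2*(z + 3)/(z^2 + 6*z - 4)^2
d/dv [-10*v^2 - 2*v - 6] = -20*v - 2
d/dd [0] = 0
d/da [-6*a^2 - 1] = -12*a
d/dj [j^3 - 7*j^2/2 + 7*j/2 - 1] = 3*j^2 - 7*j + 7/2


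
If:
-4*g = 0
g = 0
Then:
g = 0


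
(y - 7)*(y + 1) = y^2 - 6*y - 7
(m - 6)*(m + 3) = m^2 - 3*m - 18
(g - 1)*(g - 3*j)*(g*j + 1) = g^3*j - 3*g^2*j^2 - g^2*j + g^2 + 3*g*j^2 - 3*g*j - g + 3*j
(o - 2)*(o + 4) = o^2 + 2*o - 8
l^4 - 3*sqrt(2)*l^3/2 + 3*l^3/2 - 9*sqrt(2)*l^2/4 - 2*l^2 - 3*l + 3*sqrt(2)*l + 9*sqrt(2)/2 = (l + 3/2)*(l - 3*sqrt(2)/2)*(l - sqrt(2))*(l + sqrt(2))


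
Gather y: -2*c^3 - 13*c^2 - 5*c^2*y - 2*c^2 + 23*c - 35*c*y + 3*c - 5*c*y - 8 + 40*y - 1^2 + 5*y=-2*c^3 - 15*c^2 + 26*c + y*(-5*c^2 - 40*c + 45) - 9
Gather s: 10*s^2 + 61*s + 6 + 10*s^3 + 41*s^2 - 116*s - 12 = 10*s^3 + 51*s^2 - 55*s - 6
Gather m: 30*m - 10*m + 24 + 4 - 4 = 20*m + 24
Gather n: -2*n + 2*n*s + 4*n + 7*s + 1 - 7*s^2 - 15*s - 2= n*(2*s + 2) - 7*s^2 - 8*s - 1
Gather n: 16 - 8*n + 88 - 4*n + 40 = 144 - 12*n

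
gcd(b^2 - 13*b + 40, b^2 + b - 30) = b - 5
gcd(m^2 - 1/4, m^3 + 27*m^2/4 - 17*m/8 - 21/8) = m + 1/2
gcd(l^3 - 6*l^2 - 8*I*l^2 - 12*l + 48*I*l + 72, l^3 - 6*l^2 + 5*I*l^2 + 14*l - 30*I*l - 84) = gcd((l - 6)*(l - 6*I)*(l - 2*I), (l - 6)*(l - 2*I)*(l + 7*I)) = l^2 + l*(-6 - 2*I) + 12*I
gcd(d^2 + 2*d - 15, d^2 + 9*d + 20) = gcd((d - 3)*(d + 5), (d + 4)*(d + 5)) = d + 5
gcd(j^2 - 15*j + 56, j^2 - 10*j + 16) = j - 8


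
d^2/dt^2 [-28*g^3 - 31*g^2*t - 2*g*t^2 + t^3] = -4*g + 6*t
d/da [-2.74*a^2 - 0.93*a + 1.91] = -5.48*a - 0.93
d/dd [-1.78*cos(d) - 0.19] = 1.78*sin(d)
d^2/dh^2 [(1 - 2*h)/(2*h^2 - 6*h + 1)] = 4*(-2*(2*h - 3)^2*(2*h - 1) + (6*h - 7)*(2*h^2 - 6*h + 1))/(2*h^2 - 6*h + 1)^3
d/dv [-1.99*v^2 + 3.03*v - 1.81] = 3.03 - 3.98*v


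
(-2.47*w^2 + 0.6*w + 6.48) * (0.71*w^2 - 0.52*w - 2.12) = -1.7537*w^4 + 1.7104*w^3 + 9.5252*w^2 - 4.6416*w - 13.7376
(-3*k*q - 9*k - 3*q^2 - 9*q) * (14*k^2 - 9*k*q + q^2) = -42*k^3*q - 126*k^3 - 15*k^2*q^2 - 45*k^2*q + 24*k*q^3 + 72*k*q^2 - 3*q^4 - 9*q^3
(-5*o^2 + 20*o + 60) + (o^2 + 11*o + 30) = -4*o^2 + 31*o + 90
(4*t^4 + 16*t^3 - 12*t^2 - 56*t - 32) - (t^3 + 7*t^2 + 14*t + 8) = 4*t^4 + 15*t^3 - 19*t^2 - 70*t - 40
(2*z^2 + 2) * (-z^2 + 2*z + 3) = -2*z^4 + 4*z^3 + 4*z^2 + 4*z + 6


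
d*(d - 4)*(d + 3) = d^3 - d^2 - 12*d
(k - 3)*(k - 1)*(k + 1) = k^3 - 3*k^2 - k + 3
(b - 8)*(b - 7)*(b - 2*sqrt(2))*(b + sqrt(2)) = b^4 - 15*b^3 - sqrt(2)*b^3 + 15*sqrt(2)*b^2 + 52*b^2 - 56*sqrt(2)*b + 60*b - 224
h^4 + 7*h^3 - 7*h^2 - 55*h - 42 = (h - 3)*(h + 1)*(h + 2)*(h + 7)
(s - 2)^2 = s^2 - 4*s + 4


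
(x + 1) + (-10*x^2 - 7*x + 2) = -10*x^2 - 6*x + 3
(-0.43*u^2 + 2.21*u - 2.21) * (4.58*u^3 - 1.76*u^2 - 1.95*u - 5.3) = -1.9694*u^5 + 10.8786*u^4 - 13.1729*u^3 + 1.8591*u^2 - 7.4035*u + 11.713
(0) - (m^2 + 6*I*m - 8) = -m^2 - 6*I*m + 8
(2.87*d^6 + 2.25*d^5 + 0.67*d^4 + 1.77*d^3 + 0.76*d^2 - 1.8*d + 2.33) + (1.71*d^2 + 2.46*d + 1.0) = 2.87*d^6 + 2.25*d^5 + 0.67*d^4 + 1.77*d^3 + 2.47*d^2 + 0.66*d + 3.33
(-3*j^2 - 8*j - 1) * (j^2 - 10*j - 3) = -3*j^4 + 22*j^3 + 88*j^2 + 34*j + 3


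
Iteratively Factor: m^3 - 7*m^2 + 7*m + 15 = (m - 3)*(m^2 - 4*m - 5) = (m - 3)*(m + 1)*(m - 5)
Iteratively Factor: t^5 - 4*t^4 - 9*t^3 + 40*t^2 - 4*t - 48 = (t + 1)*(t^4 - 5*t^3 - 4*t^2 + 44*t - 48) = (t - 4)*(t + 1)*(t^3 - t^2 - 8*t + 12) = (t - 4)*(t + 1)*(t + 3)*(t^2 - 4*t + 4) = (t - 4)*(t - 2)*(t + 1)*(t + 3)*(t - 2)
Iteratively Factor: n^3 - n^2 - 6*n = (n - 3)*(n^2 + 2*n) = n*(n - 3)*(n + 2)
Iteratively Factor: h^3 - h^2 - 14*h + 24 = (h - 3)*(h^2 + 2*h - 8) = (h - 3)*(h + 4)*(h - 2)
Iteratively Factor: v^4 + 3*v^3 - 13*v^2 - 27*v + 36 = (v - 1)*(v^3 + 4*v^2 - 9*v - 36) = (v - 3)*(v - 1)*(v^2 + 7*v + 12) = (v - 3)*(v - 1)*(v + 3)*(v + 4)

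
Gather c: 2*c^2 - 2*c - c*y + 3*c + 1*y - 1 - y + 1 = 2*c^2 + c*(1 - y)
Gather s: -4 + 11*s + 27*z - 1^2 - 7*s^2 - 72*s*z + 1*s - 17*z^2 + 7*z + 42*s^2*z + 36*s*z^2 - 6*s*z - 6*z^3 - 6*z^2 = s^2*(42*z - 7) + s*(36*z^2 - 78*z + 12) - 6*z^3 - 23*z^2 + 34*z - 5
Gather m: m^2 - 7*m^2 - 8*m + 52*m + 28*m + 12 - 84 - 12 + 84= -6*m^2 + 72*m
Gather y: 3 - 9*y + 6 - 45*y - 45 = -54*y - 36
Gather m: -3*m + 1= 1 - 3*m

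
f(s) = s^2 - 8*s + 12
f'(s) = 2*s - 8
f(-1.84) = 30.11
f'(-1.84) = -11.68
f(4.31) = -3.90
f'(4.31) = 0.62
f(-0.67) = 17.81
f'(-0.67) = -9.34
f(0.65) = 7.22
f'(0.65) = -6.70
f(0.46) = 8.53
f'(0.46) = -7.08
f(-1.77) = 29.29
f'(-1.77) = -11.54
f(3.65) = -3.88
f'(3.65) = -0.70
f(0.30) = 9.69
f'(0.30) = -7.40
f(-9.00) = 165.00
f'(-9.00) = -26.00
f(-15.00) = 357.00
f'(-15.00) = -38.00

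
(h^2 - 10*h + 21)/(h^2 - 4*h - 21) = (h - 3)/(h + 3)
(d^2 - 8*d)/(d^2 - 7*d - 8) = d/(d + 1)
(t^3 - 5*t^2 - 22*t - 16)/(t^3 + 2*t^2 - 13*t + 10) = (t^3 - 5*t^2 - 22*t - 16)/(t^3 + 2*t^2 - 13*t + 10)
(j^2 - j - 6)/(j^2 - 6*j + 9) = (j + 2)/(j - 3)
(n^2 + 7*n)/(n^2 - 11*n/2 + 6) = 2*n*(n + 7)/(2*n^2 - 11*n + 12)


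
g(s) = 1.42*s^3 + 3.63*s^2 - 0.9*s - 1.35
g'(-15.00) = 848.70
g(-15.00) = -3963.60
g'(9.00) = 409.50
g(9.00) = 1319.76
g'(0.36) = 2.27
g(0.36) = -1.14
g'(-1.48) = -2.31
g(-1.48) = 3.33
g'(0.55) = 4.38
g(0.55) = -0.51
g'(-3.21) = 19.69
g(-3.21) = -8.03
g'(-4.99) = 68.95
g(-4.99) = -82.91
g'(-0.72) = -3.92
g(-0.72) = 0.65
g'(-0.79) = -3.98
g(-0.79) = 0.93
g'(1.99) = 30.42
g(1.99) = 22.42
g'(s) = 4.26*s^2 + 7.26*s - 0.9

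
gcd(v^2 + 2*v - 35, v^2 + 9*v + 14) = v + 7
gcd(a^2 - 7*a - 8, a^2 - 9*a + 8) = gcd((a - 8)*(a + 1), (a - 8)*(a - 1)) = a - 8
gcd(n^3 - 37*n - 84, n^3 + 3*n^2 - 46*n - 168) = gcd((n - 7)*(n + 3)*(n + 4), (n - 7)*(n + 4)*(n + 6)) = n^2 - 3*n - 28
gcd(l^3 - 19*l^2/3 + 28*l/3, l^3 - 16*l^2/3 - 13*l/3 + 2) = 1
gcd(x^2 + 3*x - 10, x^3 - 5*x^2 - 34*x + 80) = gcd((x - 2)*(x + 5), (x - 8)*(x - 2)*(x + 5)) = x^2 + 3*x - 10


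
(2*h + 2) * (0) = 0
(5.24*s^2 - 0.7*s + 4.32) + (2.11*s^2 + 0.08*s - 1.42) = 7.35*s^2 - 0.62*s + 2.9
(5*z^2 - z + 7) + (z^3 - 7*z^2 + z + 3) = z^3 - 2*z^2 + 10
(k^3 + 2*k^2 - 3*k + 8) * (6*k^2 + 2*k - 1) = 6*k^5 + 14*k^4 - 15*k^3 + 40*k^2 + 19*k - 8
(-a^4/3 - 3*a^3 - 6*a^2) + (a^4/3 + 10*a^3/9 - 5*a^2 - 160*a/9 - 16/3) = -17*a^3/9 - 11*a^2 - 160*a/9 - 16/3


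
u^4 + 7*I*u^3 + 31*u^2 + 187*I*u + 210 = (u - 5*I)*(u - I)*(u + 6*I)*(u + 7*I)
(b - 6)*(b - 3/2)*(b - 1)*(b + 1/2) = b^4 - 8*b^3 + 49*b^2/4 - 3*b/4 - 9/2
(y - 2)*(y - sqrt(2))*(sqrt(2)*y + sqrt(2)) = sqrt(2)*y^3 - 2*y^2 - sqrt(2)*y^2 - 2*sqrt(2)*y + 2*y + 4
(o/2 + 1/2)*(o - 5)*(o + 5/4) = o^3/2 - 11*o^2/8 - 5*o - 25/8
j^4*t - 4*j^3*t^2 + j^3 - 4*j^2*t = j^2*(j - 4*t)*(j*t + 1)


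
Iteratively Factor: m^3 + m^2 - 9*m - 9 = (m + 3)*(m^2 - 2*m - 3) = (m + 1)*(m + 3)*(m - 3)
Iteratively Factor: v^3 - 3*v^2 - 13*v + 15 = (v - 1)*(v^2 - 2*v - 15) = (v - 1)*(v + 3)*(v - 5)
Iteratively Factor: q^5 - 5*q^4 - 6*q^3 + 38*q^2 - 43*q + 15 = (q - 1)*(q^4 - 4*q^3 - 10*q^2 + 28*q - 15) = (q - 1)*(q + 3)*(q^3 - 7*q^2 + 11*q - 5) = (q - 5)*(q - 1)*(q + 3)*(q^2 - 2*q + 1) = (q - 5)*(q - 1)^2*(q + 3)*(q - 1)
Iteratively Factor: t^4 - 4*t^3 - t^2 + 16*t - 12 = (t - 1)*(t^3 - 3*t^2 - 4*t + 12) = (t - 1)*(t + 2)*(t^2 - 5*t + 6) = (t - 2)*(t - 1)*(t + 2)*(t - 3)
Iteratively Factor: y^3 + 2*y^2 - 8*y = (y + 4)*(y^2 - 2*y) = (y - 2)*(y + 4)*(y)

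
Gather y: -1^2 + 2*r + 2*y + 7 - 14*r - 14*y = -12*r - 12*y + 6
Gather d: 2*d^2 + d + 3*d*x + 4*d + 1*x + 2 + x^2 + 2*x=2*d^2 + d*(3*x + 5) + x^2 + 3*x + 2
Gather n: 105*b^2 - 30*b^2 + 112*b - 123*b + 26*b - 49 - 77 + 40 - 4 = 75*b^2 + 15*b - 90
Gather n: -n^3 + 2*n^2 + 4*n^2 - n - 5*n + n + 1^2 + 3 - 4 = -n^3 + 6*n^2 - 5*n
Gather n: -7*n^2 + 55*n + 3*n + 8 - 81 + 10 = -7*n^2 + 58*n - 63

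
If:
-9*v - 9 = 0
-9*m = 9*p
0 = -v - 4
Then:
No Solution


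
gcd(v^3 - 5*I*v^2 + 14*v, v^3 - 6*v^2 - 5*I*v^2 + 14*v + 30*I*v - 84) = v^2 - 5*I*v + 14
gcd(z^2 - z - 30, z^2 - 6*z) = z - 6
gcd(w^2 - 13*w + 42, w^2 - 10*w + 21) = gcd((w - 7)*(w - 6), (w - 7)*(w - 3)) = w - 7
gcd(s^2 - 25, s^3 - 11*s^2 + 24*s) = 1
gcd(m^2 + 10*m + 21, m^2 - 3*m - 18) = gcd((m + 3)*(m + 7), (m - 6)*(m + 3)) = m + 3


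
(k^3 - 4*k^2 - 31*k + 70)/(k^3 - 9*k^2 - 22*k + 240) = (k^2 - 9*k + 14)/(k^2 - 14*k + 48)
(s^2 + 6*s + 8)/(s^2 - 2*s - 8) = (s + 4)/(s - 4)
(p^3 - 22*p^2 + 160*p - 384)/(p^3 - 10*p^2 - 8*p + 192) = (p - 8)/(p + 4)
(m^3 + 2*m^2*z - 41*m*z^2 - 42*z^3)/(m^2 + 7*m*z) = m - 5*z - 6*z^2/m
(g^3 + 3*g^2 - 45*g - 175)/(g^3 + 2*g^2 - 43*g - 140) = (g + 5)/(g + 4)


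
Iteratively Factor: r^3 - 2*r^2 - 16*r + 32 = (r - 4)*(r^2 + 2*r - 8) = (r - 4)*(r - 2)*(r + 4)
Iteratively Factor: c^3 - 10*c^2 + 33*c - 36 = (c - 4)*(c^2 - 6*c + 9) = (c - 4)*(c - 3)*(c - 3)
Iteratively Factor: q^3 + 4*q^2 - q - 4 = (q + 4)*(q^2 - 1) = (q - 1)*(q + 4)*(q + 1)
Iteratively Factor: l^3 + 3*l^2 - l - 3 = (l + 3)*(l^2 - 1) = (l + 1)*(l + 3)*(l - 1)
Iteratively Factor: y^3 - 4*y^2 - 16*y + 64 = (y + 4)*(y^2 - 8*y + 16) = (y - 4)*(y + 4)*(y - 4)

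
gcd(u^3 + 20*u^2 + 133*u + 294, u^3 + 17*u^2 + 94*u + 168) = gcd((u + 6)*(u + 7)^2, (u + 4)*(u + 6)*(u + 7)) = u^2 + 13*u + 42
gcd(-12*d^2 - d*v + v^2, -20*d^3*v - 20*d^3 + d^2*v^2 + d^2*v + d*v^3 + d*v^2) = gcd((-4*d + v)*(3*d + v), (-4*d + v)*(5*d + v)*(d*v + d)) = -4*d + v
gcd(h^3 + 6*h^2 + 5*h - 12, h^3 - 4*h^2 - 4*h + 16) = 1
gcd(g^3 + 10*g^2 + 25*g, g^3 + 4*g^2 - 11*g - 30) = g + 5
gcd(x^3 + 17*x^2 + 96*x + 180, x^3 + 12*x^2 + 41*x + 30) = x^2 + 11*x + 30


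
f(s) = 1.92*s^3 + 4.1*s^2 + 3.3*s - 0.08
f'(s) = 5.76*s^2 + 8.2*s + 3.3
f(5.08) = 374.20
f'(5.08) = 193.60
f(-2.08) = -6.48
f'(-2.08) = 11.16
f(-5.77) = -251.45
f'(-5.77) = 147.75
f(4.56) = 282.27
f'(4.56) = 160.46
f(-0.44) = -0.90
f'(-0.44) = 0.81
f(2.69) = 75.84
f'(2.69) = 67.04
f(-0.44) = -0.90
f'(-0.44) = 0.81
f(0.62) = 4.00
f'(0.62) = 10.60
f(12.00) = 3947.68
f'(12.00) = 931.14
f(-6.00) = -287.00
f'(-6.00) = 161.46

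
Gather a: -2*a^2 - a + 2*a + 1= -2*a^2 + a + 1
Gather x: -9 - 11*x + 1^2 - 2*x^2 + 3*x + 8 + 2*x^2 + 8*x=0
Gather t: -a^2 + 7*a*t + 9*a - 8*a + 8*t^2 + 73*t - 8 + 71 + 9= -a^2 + a + 8*t^2 + t*(7*a + 73) + 72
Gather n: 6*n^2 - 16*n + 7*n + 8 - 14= 6*n^2 - 9*n - 6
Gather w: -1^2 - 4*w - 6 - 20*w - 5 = -24*w - 12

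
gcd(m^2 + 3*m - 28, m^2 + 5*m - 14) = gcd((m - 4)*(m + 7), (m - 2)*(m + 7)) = m + 7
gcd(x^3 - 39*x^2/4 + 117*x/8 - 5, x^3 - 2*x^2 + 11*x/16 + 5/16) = x - 5/4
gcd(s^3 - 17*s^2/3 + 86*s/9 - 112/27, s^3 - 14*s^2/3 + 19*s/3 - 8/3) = s - 8/3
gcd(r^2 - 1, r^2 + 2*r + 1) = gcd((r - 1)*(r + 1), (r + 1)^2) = r + 1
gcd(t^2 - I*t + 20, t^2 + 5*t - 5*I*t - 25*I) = t - 5*I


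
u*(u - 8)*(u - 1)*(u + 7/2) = u^4 - 11*u^3/2 - 47*u^2/2 + 28*u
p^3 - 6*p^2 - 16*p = p*(p - 8)*(p + 2)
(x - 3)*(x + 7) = x^2 + 4*x - 21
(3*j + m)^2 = 9*j^2 + 6*j*m + m^2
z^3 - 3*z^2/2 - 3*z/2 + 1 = (z - 2)*(z - 1/2)*(z + 1)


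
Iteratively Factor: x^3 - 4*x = (x + 2)*(x^2 - 2*x) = x*(x + 2)*(x - 2)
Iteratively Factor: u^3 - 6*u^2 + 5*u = (u)*(u^2 - 6*u + 5) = u*(u - 5)*(u - 1)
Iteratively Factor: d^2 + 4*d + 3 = (d + 1)*(d + 3)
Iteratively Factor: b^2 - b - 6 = (b + 2)*(b - 3)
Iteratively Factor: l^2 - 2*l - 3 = (l + 1)*(l - 3)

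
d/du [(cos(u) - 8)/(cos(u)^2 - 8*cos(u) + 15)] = (cos(u)^2 - 16*cos(u) + 49)*sin(u)/(cos(u)^2 - 8*cos(u) + 15)^2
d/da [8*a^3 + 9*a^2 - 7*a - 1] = 24*a^2 + 18*a - 7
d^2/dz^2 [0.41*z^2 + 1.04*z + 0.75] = 0.820000000000000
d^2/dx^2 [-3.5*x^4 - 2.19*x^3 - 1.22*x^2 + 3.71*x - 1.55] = -42.0*x^2 - 13.14*x - 2.44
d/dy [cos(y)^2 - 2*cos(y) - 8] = 2*(1 - cos(y))*sin(y)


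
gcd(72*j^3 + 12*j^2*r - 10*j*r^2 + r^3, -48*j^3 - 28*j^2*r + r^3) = -12*j^2 - 4*j*r + r^2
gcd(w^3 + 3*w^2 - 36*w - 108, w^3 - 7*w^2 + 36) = w - 6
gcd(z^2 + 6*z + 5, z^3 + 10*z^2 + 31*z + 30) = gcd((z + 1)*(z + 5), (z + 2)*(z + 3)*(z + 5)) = z + 5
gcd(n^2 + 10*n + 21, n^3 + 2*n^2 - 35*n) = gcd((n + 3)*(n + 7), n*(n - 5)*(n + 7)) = n + 7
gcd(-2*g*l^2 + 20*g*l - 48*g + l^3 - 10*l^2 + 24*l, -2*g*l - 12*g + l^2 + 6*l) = 2*g - l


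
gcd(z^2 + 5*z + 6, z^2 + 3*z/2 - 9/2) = z + 3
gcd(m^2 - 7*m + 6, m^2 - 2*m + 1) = m - 1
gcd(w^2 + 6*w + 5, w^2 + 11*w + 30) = w + 5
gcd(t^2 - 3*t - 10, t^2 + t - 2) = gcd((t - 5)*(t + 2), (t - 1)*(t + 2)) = t + 2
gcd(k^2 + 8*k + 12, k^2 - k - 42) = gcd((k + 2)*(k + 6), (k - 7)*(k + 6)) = k + 6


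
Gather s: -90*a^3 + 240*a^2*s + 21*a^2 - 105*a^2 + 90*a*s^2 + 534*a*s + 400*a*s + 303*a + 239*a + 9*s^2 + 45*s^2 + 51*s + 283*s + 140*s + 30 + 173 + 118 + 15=-90*a^3 - 84*a^2 + 542*a + s^2*(90*a + 54) + s*(240*a^2 + 934*a + 474) + 336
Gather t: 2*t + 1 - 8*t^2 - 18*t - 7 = -8*t^2 - 16*t - 6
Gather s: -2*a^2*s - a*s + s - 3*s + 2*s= s*(-2*a^2 - a)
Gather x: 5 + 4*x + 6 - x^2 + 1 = -x^2 + 4*x + 12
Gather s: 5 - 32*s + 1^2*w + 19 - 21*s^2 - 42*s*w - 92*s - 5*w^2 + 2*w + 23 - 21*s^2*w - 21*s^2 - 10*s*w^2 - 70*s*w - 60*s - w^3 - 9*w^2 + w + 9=s^2*(-21*w - 42) + s*(-10*w^2 - 112*w - 184) - w^3 - 14*w^2 + 4*w + 56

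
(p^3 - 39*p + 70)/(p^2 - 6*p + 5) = (p^2 + 5*p - 14)/(p - 1)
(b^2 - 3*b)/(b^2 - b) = (b - 3)/(b - 1)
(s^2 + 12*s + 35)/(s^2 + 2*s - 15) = (s + 7)/(s - 3)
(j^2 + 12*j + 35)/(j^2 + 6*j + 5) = (j + 7)/(j + 1)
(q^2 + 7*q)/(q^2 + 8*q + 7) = q/(q + 1)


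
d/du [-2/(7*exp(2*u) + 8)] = 28*exp(2*u)/(7*exp(2*u) + 8)^2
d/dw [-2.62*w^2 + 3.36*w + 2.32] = 3.36 - 5.24*w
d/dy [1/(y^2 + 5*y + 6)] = (-2*y - 5)/(y^2 + 5*y + 6)^2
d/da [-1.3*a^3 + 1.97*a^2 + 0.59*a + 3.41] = -3.9*a^2 + 3.94*a + 0.59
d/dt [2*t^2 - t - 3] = 4*t - 1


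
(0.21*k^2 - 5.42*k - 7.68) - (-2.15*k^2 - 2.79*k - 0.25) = 2.36*k^2 - 2.63*k - 7.43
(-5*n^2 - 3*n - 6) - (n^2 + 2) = -6*n^2 - 3*n - 8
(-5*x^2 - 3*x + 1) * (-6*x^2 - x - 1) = 30*x^4 + 23*x^3 + 2*x^2 + 2*x - 1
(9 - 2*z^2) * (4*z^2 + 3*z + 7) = -8*z^4 - 6*z^3 + 22*z^2 + 27*z + 63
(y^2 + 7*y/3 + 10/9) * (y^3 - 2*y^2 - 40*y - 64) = y^5 + y^4/3 - 392*y^3/9 - 1436*y^2/9 - 1744*y/9 - 640/9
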